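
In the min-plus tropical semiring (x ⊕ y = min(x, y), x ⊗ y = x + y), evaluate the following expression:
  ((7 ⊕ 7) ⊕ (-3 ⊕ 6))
((7 ⊕ 7) ⊕ (-3 ⊕ 6)) = -3

Expand innermost to outermost. Recall ⊕ takes the minimum of its arguments and ⊗ takes their sum. Working out the expression ((7 ⊕ 7) ⊕ (-3 ⊕ 6)) gives -3.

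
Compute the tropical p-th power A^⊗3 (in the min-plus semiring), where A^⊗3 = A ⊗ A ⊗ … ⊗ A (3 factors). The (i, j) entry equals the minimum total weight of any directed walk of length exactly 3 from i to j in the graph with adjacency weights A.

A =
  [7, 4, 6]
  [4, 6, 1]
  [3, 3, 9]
A^⊗3 =
  [8, 8, 10]
  [8, 8, 5]
  [7, 7, 8]

Each entry (A^⊗3)_ij equals the minimum over all length-3 walks i = v_0 → v_1 → … → v_3 = j of Σ_t A[v_t][v_{t+1}]. For example, for (i, j) = (0, 2) we minimise over 9 possible intermediate vertex sequences; the minimum is 10, attained along the walk 0 → 2 → 1 → 2.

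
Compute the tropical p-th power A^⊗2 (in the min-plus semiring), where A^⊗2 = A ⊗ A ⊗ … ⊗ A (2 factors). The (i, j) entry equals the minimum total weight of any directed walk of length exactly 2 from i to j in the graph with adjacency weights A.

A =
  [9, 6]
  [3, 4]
A^⊗2 =
  [9, 10]
  [7, 8]

Each entry (A^⊗2)_ij equals the minimum over all length-2 walks i = v_0 → v_1 → … → v_2 = j of Σ_t A[v_t][v_{t+1}]. For example, for (i, j) = (0, 1) we minimise over 2 possible intermediate vertex sequences; the minimum is 10, attained along the walk 0 → 1 → 1.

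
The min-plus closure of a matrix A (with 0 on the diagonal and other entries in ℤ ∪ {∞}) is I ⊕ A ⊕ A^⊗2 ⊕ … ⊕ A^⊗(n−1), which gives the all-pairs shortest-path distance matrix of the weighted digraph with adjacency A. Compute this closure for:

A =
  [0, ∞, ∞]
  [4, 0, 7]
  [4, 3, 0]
Closure =
  [0, ∞, ∞]
  [4, 0, 7]
  [4, 3, 0]

This is the Floyd-Warshall all-pairs shortest-path computation. For each intermediate vertex k = 0, 1, …, 2, update dist[i][j] ← min(dist[i][j], dist[i][k] + dist[k][j]). The final matrix gives, for each (i, j), the minimum total weight of any directed path from i to j (possibly empty when i = j).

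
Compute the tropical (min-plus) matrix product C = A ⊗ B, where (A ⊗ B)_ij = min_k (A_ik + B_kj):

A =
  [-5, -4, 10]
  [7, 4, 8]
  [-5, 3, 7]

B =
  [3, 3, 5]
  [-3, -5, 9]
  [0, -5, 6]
A ⊗ B =
  [-7, -9, 0]
  [1, -1, 12]
  [-2, -2, 0]

Apply the min-plus product entry-by-entry:
  C[0][0] = min over k of (A[0][0] + B[0][0] = -5 + 3 = -2, A[0][1] + B[1][0] = -4 + -3 = -7, A[0][2] + B[2][0] = 10 + 0 = 10) = -7 (attained at k = 1)
  C[0][1] = min over k of (A[0][0] + B[0][1] = -5 + 3 = -2, A[0][1] + B[1][1] = -4 + -5 = -9, A[0][2] + B[2][1] = 10 + -5 = 5) = -9 (attained at k = 1)
  C[0][2] = min over k of (A[0][0] + B[0][2] = -5 + 5 = 0, A[0][1] + B[1][2] = -4 + 9 = 5, A[0][2] + B[2][2] = 10 + 6 = 16) = 0 (attained at k = 0)
  C[1][0] = min over k of (A[1][0] + B[0][0] = 7 + 3 = 10, A[1][1] + B[1][0] = 4 + -3 = 1, A[1][2] + B[2][0] = 8 + 0 = 8) = 1 (attained at k = 1)
  C[1][1] = min over k of (A[1][0] + B[0][1] = 7 + 3 = 10, A[1][1] + B[1][1] = 4 + -5 = -1, A[1][2] + B[2][1] = 8 + -5 = 3) = -1 (attained at k = 1)
  C[1][2] = min over k of (A[1][0] + B[0][2] = 7 + 5 = 12, A[1][1] + B[1][2] = 4 + 9 = 13, A[1][2] + B[2][2] = 8 + 6 = 14) = 12 (attained at k = 0)
  C[2][0] = min over k of (A[2][0] + B[0][0] = -5 + 3 = -2, A[2][1] + B[1][0] = 3 + -3 = 0, A[2][2] + B[2][0] = 7 + 0 = 7) = -2 (attained at k = 0)
  C[2][1] = min over k of (A[2][0] + B[0][1] = -5 + 3 = -2, A[2][1] + B[1][1] = 3 + -5 = -2, A[2][2] + B[2][1] = 7 + -5 = 2) = -2 (attained at k = 0)
  C[2][2] = min over k of (A[2][0] + B[0][2] = -5 + 5 = 0, A[2][1] + B[1][2] = 3 + 9 = 12, A[2][2] + B[2][2] = 7 + 6 = 13) = 0 (attained at k = 0)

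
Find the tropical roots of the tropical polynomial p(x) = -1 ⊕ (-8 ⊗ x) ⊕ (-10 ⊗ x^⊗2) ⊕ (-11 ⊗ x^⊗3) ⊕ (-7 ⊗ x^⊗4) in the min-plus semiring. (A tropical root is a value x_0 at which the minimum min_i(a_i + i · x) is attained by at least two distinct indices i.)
Roots: {-4, 1, 2, 7}

Each tropical root is a break point of the lower envelope of the lines y = a_i + i · x (there are 5 lines, with slopes 0, 1, ..., 4). Only the lines that attain the minimum somewhere contribute to roots; other lines are dominated. Here the surviving (envelope) indices are i = 4, i = 3, i = 2, i = 1, i = 0.
Intersections between consecutive envelope lines give the roots: for adjacent envelope indices i < j the intersection is x = (a_i − a_j) / (j − i). Reading off the sorted break points: {-4, 1, 2, 7}.
Verification: at each break x_0, at least two indices attain the minimum of min_i(a_i + i · x_0).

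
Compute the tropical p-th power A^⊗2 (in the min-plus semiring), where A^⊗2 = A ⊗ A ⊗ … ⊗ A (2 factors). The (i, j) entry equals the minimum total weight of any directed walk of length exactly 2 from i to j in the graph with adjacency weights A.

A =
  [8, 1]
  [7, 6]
A^⊗2 =
  [8, 7]
  [13, 8]

Each entry (A^⊗2)_ij equals the minimum over all length-2 walks i = v_0 → v_1 → … → v_2 = j of Σ_t A[v_t][v_{t+1}]. For example, for (i, j) = (0, 1) we minimise over 2 possible intermediate vertex sequences; the minimum is 7, attained along the walk 0 → 1 → 1.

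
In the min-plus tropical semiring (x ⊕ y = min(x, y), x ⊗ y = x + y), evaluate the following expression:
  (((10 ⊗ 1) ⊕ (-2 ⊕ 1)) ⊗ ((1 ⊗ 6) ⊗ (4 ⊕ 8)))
(((10 ⊗ 1) ⊕ (-2 ⊕ 1)) ⊗ ((1 ⊗ 6) ⊗ (4 ⊕ 8))) = 9

Expand innermost to outermost. Recall ⊕ takes the minimum of its arguments and ⊗ takes their sum. Working out the expression (((10 ⊗ 1) ⊕ (-2 ⊕ 1)) ⊗ ((1 ⊗ 6) ⊗ (4 ⊕ 8))) gives 9.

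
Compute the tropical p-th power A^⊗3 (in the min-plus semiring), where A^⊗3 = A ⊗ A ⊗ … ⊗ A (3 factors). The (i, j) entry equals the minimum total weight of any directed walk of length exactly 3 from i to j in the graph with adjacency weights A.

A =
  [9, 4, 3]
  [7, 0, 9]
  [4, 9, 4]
A^⊗3 =
  [11, 4, 10]
  [7, 0, 9]
  [11, 8, 11]

Each entry (A^⊗3)_ij equals the minimum over all length-3 walks i = v_0 → v_1 → … → v_3 = j of Σ_t A[v_t][v_{t+1}]. For example, for (i, j) = (0, 2) we minimise over 9 possible intermediate vertex sequences; the minimum is 10, attained along the walk 0 → 2 → 0 → 2.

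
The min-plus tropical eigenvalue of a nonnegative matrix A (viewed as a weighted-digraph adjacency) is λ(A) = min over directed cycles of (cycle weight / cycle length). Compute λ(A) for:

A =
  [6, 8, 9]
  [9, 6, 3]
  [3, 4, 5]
λ(A) = 7/2

Enumerate directed cycles and compute their means (weight / length). Sample:
  cycle 0 → 0: weight = 6, length = 1, mean = 6/1 ≈ 6.000
  cycle 1 → 1: weight = 6, length = 1, mean = 6/1 ≈ 6.000
  cycle 2 → 2: weight = 5, length = 1, mean = 5/1 ≈ 5.000
  cycle 0 → 1 → 0: weight = 17, length = 2, mean = 17/2 ≈ 8.500
  cycle 0 → 2 → 0: weight = 12, length = 2, mean = 12/2 ≈ 6.000
  cycle 1 → 0 → 1: weight = 17, length = 2, mean = 17/2 ≈ 8.500
Minimum mean = 3.500, attained e.g. along the cycle 1 → 2 → 1 with weight 7 and length 2. So λ(A) = 7/2 = 7/2.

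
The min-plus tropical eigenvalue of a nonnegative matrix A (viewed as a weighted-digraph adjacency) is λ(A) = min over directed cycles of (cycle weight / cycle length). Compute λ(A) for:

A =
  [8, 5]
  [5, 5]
λ(A) = 5

Enumerate directed cycles and compute their means (weight / length). Sample:
  cycle 0 → 0: weight = 8, length = 1, mean = 8/1 ≈ 8.000
  cycle 1 → 1: weight = 5, length = 1, mean = 5/1 ≈ 5.000
  cycle 0 → 1 → 0: weight = 10, length = 2, mean = 10/2 ≈ 5.000
  cycle 1 → 0 → 1: weight = 10, length = 2, mean = 10/2 ≈ 5.000
Minimum mean = 5.000, attained e.g. along the cycle 1 → 1 with weight 5 and length 1. So λ(A) = 5/1 = 5.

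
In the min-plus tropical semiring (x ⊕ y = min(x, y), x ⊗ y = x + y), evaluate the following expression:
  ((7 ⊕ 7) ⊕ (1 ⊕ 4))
((7 ⊕ 7) ⊕ (1 ⊕ 4)) = 1

Expand innermost to outermost. Recall ⊕ takes the minimum of its arguments and ⊗ takes their sum. Working out the expression ((7 ⊕ 7) ⊕ (1 ⊕ 4)) gives 1.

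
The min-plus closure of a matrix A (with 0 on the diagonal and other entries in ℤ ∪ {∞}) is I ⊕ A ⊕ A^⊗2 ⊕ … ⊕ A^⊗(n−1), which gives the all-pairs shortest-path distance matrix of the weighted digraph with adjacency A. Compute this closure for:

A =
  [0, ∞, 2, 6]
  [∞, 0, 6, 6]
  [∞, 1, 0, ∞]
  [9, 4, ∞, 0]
Closure =
  [0, 3, 2, 6]
  [15, 0, 6, 6]
  [16, 1, 0, 7]
  [9, 4, 10, 0]

This is the Floyd-Warshall all-pairs shortest-path computation. For each intermediate vertex k = 0, 1, …, 3, update dist[i][j] ← min(dist[i][j], dist[i][k] + dist[k][j]). The final matrix gives, for each (i, j), the minimum total weight of any directed path from i to j (possibly empty when i = j).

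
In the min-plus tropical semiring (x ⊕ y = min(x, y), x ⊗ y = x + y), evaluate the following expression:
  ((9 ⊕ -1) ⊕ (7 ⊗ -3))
((9 ⊕ -1) ⊕ (7 ⊗ -3)) = -1

Expand innermost to outermost. Recall ⊕ takes the minimum of its arguments and ⊗ takes their sum. Working out the expression ((9 ⊕ -1) ⊕ (7 ⊗ -3)) gives -1.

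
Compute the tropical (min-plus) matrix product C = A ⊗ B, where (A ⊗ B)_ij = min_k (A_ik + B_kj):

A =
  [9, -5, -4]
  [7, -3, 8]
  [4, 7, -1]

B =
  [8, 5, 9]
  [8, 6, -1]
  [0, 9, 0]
A ⊗ B =
  [-4, 1, -6]
  [5, 3, -4]
  [-1, 8, -1]

Apply the min-plus product entry-by-entry:
  C[0][0] = min over k of (A[0][0] + B[0][0] = 9 + 8 = 17, A[0][1] + B[1][0] = -5 + 8 = 3, A[0][2] + B[2][0] = -4 + 0 = -4) = -4 (attained at k = 2)
  C[0][1] = min over k of (A[0][0] + B[0][1] = 9 + 5 = 14, A[0][1] + B[1][1] = -5 + 6 = 1, A[0][2] + B[2][1] = -4 + 9 = 5) = 1 (attained at k = 1)
  C[0][2] = min over k of (A[0][0] + B[0][2] = 9 + 9 = 18, A[0][1] + B[1][2] = -5 + -1 = -6, A[0][2] + B[2][2] = -4 + 0 = -4) = -6 (attained at k = 1)
  C[1][0] = min over k of (A[1][0] + B[0][0] = 7 + 8 = 15, A[1][1] + B[1][0] = -3 + 8 = 5, A[1][2] + B[2][0] = 8 + 0 = 8) = 5 (attained at k = 1)
  C[1][1] = min over k of (A[1][0] + B[0][1] = 7 + 5 = 12, A[1][1] + B[1][1] = -3 + 6 = 3, A[1][2] + B[2][1] = 8 + 9 = 17) = 3 (attained at k = 1)
  C[1][2] = min over k of (A[1][0] + B[0][2] = 7 + 9 = 16, A[1][1] + B[1][2] = -3 + -1 = -4, A[1][2] + B[2][2] = 8 + 0 = 8) = -4 (attained at k = 1)
  C[2][0] = min over k of (A[2][0] + B[0][0] = 4 + 8 = 12, A[2][1] + B[1][0] = 7 + 8 = 15, A[2][2] + B[2][0] = -1 + 0 = -1) = -1 (attained at k = 2)
  C[2][1] = min over k of (A[2][0] + B[0][1] = 4 + 5 = 9, A[2][1] + B[1][1] = 7 + 6 = 13, A[2][2] + B[2][1] = -1 + 9 = 8) = 8 (attained at k = 2)
  C[2][2] = min over k of (A[2][0] + B[0][2] = 4 + 9 = 13, A[2][1] + B[1][2] = 7 + -1 = 6, A[2][2] + B[2][2] = -1 + 0 = -1) = -1 (attained at k = 2)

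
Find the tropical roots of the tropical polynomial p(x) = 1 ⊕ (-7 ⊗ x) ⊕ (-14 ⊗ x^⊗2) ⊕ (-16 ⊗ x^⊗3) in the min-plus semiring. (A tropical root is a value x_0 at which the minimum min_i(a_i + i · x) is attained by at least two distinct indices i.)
Roots: {2, 7, 8}

Each tropical root is a break point of the lower envelope of the lines y = a_i + i · x (there are 4 lines, with slopes 0, 1, ..., 3). Only the lines that attain the minimum somewhere contribute to roots; other lines are dominated. Here the surviving (envelope) indices are i = 3, i = 2, i = 1, i = 0.
Intersections between consecutive envelope lines give the roots: for adjacent envelope indices i < j the intersection is x = (a_i − a_j) / (j − i). Reading off the sorted break points: {2, 7, 8}.
Verification: at each break x_0, at least two indices attain the minimum of min_i(a_i + i · x_0).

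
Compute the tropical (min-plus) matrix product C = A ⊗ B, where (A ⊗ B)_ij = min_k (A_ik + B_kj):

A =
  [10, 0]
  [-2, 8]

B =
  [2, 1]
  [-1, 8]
A ⊗ B =
  [-1, 8]
  [0, -1]

Apply the min-plus product entry-by-entry:
  C[0][0] = min over k of (A[0][0] + B[0][0] = 10 + 2 = 12, A[0][1] + B[1][0] = 0 + -1 = -1) = -1 (attained at k = 1)
  C[0][1] = min over k of (A[0][0] + B[0][1] = 10 + 1 = 11, A[0][1] + B[1][1] = 0 + 8 = 8) = 8 (attained at k = 1)
  C[1][0] = min over k of (A[1][0] + B[0][0] = -2 + 2 = 0, A[1][1] + B[1][0] = 8 + -1 = 7) = 0 (attained at k = 0)
  C[1][1] = min over k of (A[1][0] + B[0][1] = -2 + 1 = -1, A[1][1] + B[1][1] = 8 + 8 = 16) = -1 (attained at k = 0)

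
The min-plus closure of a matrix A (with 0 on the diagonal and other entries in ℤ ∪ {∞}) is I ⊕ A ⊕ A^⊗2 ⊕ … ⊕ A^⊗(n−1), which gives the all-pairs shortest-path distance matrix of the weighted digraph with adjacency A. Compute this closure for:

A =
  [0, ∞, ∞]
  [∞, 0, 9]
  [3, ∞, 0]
Closure =
  [0, ∞, ∞]
  [12, 0, 9]
  [3, ∞, 0]

This is the Floyd-Warshall all-pairs shortest-path computation. For each intermediate vertex k = 0, 1, …, 2, update dist[i][j] ← min(dist[i][j], dist[i][k] + dist[k][j]). The final matrix gives, for each (i, j), the minimum total weight of any directed path from i to j (possibly empty when i = j).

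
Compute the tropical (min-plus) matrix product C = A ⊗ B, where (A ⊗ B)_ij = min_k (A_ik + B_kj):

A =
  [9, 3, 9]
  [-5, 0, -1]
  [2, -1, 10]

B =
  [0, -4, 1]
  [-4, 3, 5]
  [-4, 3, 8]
A ⊗ B =
  [-1, 5, 8]
  [-5, -9, -4]
  [-5, -2, 3]

Apply the min-plus product entry-by-entry:
  C[0][0] = min over k of (A[0][0] + B[0][0] = 9 + 0 = 9, A[0][1] + B[1][0] = 3 + -4 = -1, A[0][2] + B[2][0] = 9 + -4 = 5) = -1 (attained at k = 1)
  C[0][1] = min over k of (A[0][0] + B[0][1] = 9 + -4 = 5, A[0][1] + B[1][1] = 3 + 3 = 6, A[0][2] + B[2][1] = 9 + 3 = 12) = 5 (attained at k = 0)
  C[0][2] = min over k of (A[0][0] + B[0][2] = 9 + 1 = 10, A[0][1] + B[1][2] = 3 + 5 = 8, A[0][2] + B[2][2] = 9 + 8 = 17) = 8 (attained at k = 1)
  C[1][0] = min over k of (A[1][0] + B[0][0] = -5 + 0 = -5, A[1][1] + B[1][0] = 0 + -4 = -4, A[1][2] + B[2][0] = -1 + -4 = -5) = -5 (attained at k = 0)
  C[1][1] = min over k of (A[1][0] + B[0][1] = -5 + -4 = -9, A[1][1] + B[1][1] = 0 + 3 = 3, A[1][2] + B[2][1] = -1 + 3 = 2) = -9 (attained at k = 0)
  C[1][2] = min over k of (A[1][0] + B[0][2] = -5 + 1 = -4, A[1][1] + B[1][2] = 0 + 5 = 5, A[1][2] + B[2][2] = -1 + 8 = 7) = -4 (attained at k = 0)
  C[2][0] = min over k of (A[2][0] + B[0][0] = 2 + 0 = 2, A[2][1] + B[1][0] = -1 + -4 = -5, A[2][2] + B[2][0] = 10 + -4 = 6) = -5 (attained at k = 1)
  C[2][1] = min over k of (A[2][0] + B[0][1] = 2 + -4 = -2, A[2][1] + B[1][1] = -1 + 3 = 2, A[2][2] + B[2][1] = 10 + 3 = 13) = -2 (attained at k = 0)
  C[2][2] = min over k of (A[2][0] + B[0][2] = 2 + 1 = 3, A[2][1] + B[1][2] = -1 + 5 = 4, A[2][2] + B[2][2] = 10 + 8 = 18) = 3 (attained at k = 0)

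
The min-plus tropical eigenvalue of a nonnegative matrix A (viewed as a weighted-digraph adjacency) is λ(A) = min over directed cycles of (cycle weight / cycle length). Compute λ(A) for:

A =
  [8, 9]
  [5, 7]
λ(A) = 7

Enumerate directed cycles and compute their means (weight / length). Sample:
  cycle 0 → 0: weight = 8, length = 1, mean = 8/1 ≈ 8.000
  cycle 1 → 1: weight = 7, length = 1, mean = 7/1 ≈ 7.000
  cycle 0 → 1 → 0: weight = 14, length = 2, mean = 14/2 ≈ 7.000
  cycle 1 → 0 → 1: weight = 14, length = 2, mean = 14/2 ≈ 7.000
Minimum mean = 7.000, attained e.g. along the cycle 1 → 1 with weight 7 and length 1. So λ(A) = 7/1 = 7.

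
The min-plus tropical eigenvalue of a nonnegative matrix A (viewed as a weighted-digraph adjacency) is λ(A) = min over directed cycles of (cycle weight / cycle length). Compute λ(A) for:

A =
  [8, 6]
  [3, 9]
λ(A) = 9/2

Enumerate directed cycles and compute their means (weight / length). Sample:
  cycle 0 → 0: weight = 8, length = 1, mean = 8/1 ≈ 8.000
  cycle 1 → 1: weight = 9, length = 1, mean = 9/1 ≈ 9.000
  cycle 0 → 1 → 0: weight = 9, length = 2, mean = 9/2 ≈ 4.500
  cycle 1 → 0 → 1: weight = 9, length = 2, mean = 9/2 ≈ 4.500
Minimum mean = 4.500, attained e.g. along the cycle 0 → 1 → 0 with weight 9 and length 2. So λ(A) = 9/2 = 9/2.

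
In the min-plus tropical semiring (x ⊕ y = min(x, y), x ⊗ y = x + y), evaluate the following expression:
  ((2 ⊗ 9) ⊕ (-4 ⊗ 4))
((2 ⊗ 9) ⊕ (-4 ⊗ 4)) = 0

Expand innermost to outermost. Recall ⊕ takes the minimum of its arguments and ⊗ takes their sum. Working out the expression ((2 ⊗ 9) ⊕ (-4 ⊗ 4)) gives 0.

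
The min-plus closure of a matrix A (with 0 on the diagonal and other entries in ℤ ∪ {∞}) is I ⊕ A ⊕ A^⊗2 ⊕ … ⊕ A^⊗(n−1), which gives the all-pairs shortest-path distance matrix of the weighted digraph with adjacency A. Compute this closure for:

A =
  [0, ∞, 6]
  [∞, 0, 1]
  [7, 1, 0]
Closure =
  [0, 7, 6]
  [8, 0, 1]
  [7, 1, 0]

This is the Floyd-Warshall all-pairs shortest-path computation. For each intermediate vertex k = 0, 1, …, 2, update dist[i][j] ← min(dist[i][j], dist[i][k] + dist[k][j]). The final matrix gives, for each (i, j), the minimum total weight of any directed path from i to j (possibly empty when i = j).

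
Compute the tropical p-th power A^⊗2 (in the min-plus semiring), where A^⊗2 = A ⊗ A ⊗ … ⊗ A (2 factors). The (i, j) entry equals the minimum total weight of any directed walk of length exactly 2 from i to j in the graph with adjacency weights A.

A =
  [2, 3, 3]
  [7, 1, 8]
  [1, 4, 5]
A^⊗2 =
  [4, 4, 5]
  [8, 2, 9]
  [3, 4, 4]

Each entry (A^⊗2)_ij equals the minimum over all length-2 walks i = v_0 → v_1 → … → v_2 = j of Σ_t A[v_t][v_{t+1}]. For example, for (i, j) = (0, 2) we minimise over 3 possible intermediate vertex sequences; the minimum is 5, attained along the walk 0 → 0 → 2.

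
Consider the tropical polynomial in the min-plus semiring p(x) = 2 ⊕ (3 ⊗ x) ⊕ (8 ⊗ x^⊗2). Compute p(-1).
p(-1) = 2

A tropical monomial a ⊗ x^⊗i evaluates to a + i · x. Evaluating each term at x = -1:
  Term 0 contributes 2 + 0 · -1 = 2
  Term 1 contributes 3 + 1 · -1 = 2
  Term 2 contributes 8 + 2 · -1 = 6
p(-1) = ⊕ of these = min[2, 2, 6] = 2.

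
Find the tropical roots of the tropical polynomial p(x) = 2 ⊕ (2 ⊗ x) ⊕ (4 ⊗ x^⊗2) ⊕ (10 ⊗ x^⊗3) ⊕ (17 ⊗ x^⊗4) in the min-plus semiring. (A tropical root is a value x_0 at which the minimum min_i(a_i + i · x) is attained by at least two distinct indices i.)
Roots: {-7, -6, -2, 0}

Each tropical root is a break point of the lower envelope of the lines y = a_i + i · x (there are 5 lines, with slopes 0, 1, ..., 4). Only the lines that attain the minimum somewhere contribute to roots; other lines are dominated. Here the surviving (envelope) indices are i = 4, i = 3, i = 2, i = 1, i = 0.
Intersections between consecutive envelope lines give the roots: for adjacent envelope indices i < j the intersection is x = (a_i − a_j) / (j − i). Reading off the sorted break points: {-7, -6, -2, 0}.
Verification: at each break x_0, at least two indices attain the minimum of min_i(a_i + i · x_0).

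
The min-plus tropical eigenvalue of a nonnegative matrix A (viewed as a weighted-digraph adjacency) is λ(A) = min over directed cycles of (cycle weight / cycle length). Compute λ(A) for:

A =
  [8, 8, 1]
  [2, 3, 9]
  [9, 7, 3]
λ(A) = 3

Enumerate directed cycles and compute their means (weight / length). Sample:
  cycle 0 → 0: weight = 8, length = 1, mean = 8/1 ≈ 8.000
  cycle 1 → 1: weight = 3, length = 1, mean = 3/1 ≈ 3.000
  cycle 2 → 2: weight = 3, length = 1, mean = 3/1 ≈ 3.000
  cycle 0 → 1 → 0: weight = 10, length = 2, mean = 10/2 ≈ 5.000
  cycle 0 → 2 → 0: weight = 10, length = 2, mean = 10/2 ≈ 5.000
  cycle 1 → 0 → 1: weight = 10, length = 2, mean = 10/2 ≈ 5.000
Minimum mean = 3.000, attained e.g. along the cycle 1 → 1 with weight 3 and length 1. So λ(A) = 3/1 = 3.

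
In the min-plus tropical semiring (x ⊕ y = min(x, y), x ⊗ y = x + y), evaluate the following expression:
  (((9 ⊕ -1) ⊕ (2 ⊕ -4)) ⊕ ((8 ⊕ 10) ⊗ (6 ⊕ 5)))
(((9 ⊕ -1) ⊕ (2 ⊕ -4)) ⊕ ((8 ⊕ 10) ⊗ (6 ⊕ 5))) = -4

Expand innermost to outermost. Recall ⊕ takes the minimum of its arguments and ⊗ takes their sum. Working out the expression (((9 ⊕ -1) ⊕ (2 ⊕ -4)) ⊕ ((8 ⊕ 10) ⊗ (6 ⊕ 5))) gives -4.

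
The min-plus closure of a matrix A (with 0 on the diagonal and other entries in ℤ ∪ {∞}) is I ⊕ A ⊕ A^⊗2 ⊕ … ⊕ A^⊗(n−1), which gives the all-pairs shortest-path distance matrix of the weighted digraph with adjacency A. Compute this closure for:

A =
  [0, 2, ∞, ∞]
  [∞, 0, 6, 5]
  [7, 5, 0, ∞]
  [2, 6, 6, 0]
Closure =
  [0, 2, 8, 7]
  [7, 0, 6, 5]
  [7, 5, 0, 10]
  [2, 4, 6, 0]

This is the Floyd-Warshall all-pairs shortest-path computation. For each intermediate vertex k = 0, 1, …, 3, update dist[i][j] ← min(dist[i][j], dist[i][k] + dist[k][j]). The final matrix gives, for each (i, j), the minimum total weight of any directed path from i to j (possibly empty when i = j).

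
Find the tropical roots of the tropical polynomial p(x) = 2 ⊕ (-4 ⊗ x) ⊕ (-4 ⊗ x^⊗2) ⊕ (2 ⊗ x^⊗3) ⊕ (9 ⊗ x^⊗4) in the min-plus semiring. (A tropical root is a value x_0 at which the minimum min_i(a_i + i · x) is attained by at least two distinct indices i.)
Roots: {-7, -6, 0, 6}

Each tropical root is a break point of the lower envelope of the lines y = a_i + i · x (there are 5 lines, with slopes 0, 1, ..., 4). Only the lines that attain the minimum somewhere contribute to roots; other lines are dominated. Here the surviving (envelope) indices are i = 4, i = 3, i = 2, i = 1, i = 0.
Intersections between consecutive envelope lines give the roots: for adjacent envelope indices i < j the intersection is x = (a_i − a_j) / (j − i). Reading off the sorted break points: {-7, -6, 0, 6}.
Verification: at each break x_0, at least two indices attain the minimum of min_i(a_i + i · x_0).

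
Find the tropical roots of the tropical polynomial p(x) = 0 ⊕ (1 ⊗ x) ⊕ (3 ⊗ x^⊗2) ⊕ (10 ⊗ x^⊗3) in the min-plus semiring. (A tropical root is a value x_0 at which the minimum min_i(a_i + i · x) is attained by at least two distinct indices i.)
Roots: {-7, -2, -1}

Each tropical root is a break point of the lower envelope of the lines y = a_i + i · x (there are 4 lines, with slopes 0, 1, ..., 3). Only the lines that attain the minimum somewhere contribute to roots; other lines are dominated. Here the surviving (envelope) indices are i = 3, i = 2, i = 1, i = 0.
Intersections between consecutive envelope lines give the roots: for adjacent envelope indices i < j the intersection is x = (a_i − a_j) / (j − i). Reading off the sorted break points: {-7, -2, -1}.
Verification: at each break x_0, at least two indices attain the minimum of min_i(a_i + i · x_0).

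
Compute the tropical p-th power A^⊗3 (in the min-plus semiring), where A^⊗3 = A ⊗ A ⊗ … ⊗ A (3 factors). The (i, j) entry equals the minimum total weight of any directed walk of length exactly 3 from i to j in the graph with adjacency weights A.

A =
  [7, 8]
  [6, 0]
A^⊗3 =
  [14, 8]
  [6, 0]

Each entry (A^⊗3)_ij equals the minimum over all length-3 walks i = v_0 → v_1 → … → v_3 = j of Σ_t A[v_t][v_{t+1}]. For example, for (i, j) = (0, 1) we minimise over 4 possible intermediate vertex sequences; the minimum is 8, attained along the walk 0 → 1 → 1 → 1.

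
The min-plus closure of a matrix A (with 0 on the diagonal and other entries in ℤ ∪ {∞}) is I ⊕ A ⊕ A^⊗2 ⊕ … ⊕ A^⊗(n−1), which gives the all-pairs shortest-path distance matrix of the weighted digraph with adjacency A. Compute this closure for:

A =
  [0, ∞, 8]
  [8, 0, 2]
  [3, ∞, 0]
Closure =
  [0, ∞, 8]
  [5, 0, 2]
  [3, ∞, 0]

This is the Floyd-Warshall all-pairs shortest-path computation. For each intermediate vertex k = 0, 1, …, 2, update dist[i][j] ← min(dist[i][j], dist[i][k] + dist[k][j]). The final matrix gives, for each (i, j), the minimum total weight of any directed path from i to j (possibly empty when i = j).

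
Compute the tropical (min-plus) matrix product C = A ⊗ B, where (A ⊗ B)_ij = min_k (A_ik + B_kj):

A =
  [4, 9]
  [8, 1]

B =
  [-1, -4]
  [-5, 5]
A ⊗ B =
  [3, 0]
  [-4, 4]

Apply the min-plus product entry-by-entry:
  C[0][0] = min over k of (A[0][0] + B[0][0] = 4 + -1 = 3, A[0][1] + B[1][0] = 9 + -5 = 4) = 3 (attained at k = 0)
  C[0][1] = min over k of (A[0][0] + B[0][1] = 4 + -4 = 0, A[0][1] + B[1][1] = 9 + 5 = 14) = 0 (attained at k = 0)
  C[1][0] = min over k of (A[1][0] + B[0][0] = 8 + -1 = 7, A[1][1] + B[1][0] = 1 + -5 = -4) = -4 (attained at k = 1)
  C[1][1] = min over k of (A[1][0] + B[0][1] = 8 + -4 = 4, A[1][1] + B[1][1] = 1 + 5 = 6) = 4 (attained at k = 0)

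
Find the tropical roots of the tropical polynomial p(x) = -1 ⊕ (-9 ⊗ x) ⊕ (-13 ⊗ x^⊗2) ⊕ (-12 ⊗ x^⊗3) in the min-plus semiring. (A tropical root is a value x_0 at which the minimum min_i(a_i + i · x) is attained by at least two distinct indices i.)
Roots: {-1, 4, 8}

Each tropical root is a break point of the lower envelope of the lines y = a_i + i · x (there are 4 lines, with slopes 0, 1, ..., 3). Only the lines that attain the minimum somewhere contribute to roots; other lines are dominated. Here the surviving (envelope) indices are i = 3, i = 2, i = 1, i = 0.
Intersections between consecutive envelope lines give the roots: for adjacent envelope indices i < j the intersection is x = (a_i − a_j) / (j − i). Reading off the sorted break points: {-1, 4, 8}.
Verification: at each break x_0, at least two indices attain the minimum of min_i(a_i + i · x_0).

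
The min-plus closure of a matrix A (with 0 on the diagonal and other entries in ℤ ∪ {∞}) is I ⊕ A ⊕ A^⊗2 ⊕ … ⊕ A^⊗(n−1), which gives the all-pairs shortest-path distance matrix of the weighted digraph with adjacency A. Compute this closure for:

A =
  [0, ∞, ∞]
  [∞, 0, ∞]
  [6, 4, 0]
Closure =
  [0, ∞, ∞]
  [∞, 0, ∞]
  [6, 4, 0]

This is the Floyd-Warshall all-pairs shortest-path computation. For each intermediate vertex k = 0, 1, …, 2, update dist[i][j] ← min(dist[i][j], dist[i][k] + dist[k][j]). The final matrix gives, for each (i, j), the minimum total weight of any directed path from i to j (possibly empty when i = j).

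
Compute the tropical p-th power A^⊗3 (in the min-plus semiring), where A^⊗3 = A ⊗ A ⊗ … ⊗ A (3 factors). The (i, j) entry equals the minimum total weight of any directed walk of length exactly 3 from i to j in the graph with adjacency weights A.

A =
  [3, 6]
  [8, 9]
A^⊗3 =
  [9, 12]
  [14, 17]

Each entry (A^⊗3)_ij equals the minimum over all length-3 walks i = v_0 → v_1 → … → v_3 = j of Σ_t A[v_t][v_{t+1}]. For example, for (i, j) = (0, 1) we minimise over 4 possible intermediate vertex sequences; the minimum is 12, attained along the walk 0 → 0 → 0 → 1.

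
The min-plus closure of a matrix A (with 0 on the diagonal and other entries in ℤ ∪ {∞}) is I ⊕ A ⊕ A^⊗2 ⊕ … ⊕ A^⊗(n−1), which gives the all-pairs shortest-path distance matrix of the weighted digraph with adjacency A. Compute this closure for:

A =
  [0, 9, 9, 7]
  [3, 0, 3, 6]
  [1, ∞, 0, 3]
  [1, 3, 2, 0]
Closure =
  [0, 9, 9, 7]
  [3, 0, 3, 6]
  [1, 6, 0, 3]
  [1, 3, 2, 0]

This is the Floyd-Warshall all-pairs shortest-path computation. For each intermediate vertex k = 0, 1, …, 3, update dist[i][j] ← min(dist[i][j], dist[i][k] + dist[k][j]). The final matrix gives, for each (i, j), the minimum total weight of any directed path from i to j (possibly empty when i = j).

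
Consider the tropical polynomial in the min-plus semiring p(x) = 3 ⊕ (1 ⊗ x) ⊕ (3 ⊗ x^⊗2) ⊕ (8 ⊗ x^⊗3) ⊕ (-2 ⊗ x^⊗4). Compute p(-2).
p(-2) = -10

A tropical monomial a ⊗ x^⊗i evaluates to a + i · x. Evaluating each term at x = -2:
  Term 0 contributes 3 + 0 · -2 = 3
  Term 1 contributes 1 + 1 · -2 = -1
  Term 2 contributes 3 + 2 · -2 = -1
  Term 3 contributes 8 + 3 · -2 = 2
  Term 4 contributes -2 + 4 · -2 = -10
p(-2) = ⊕ of these = min[3, -1, -1, 2, -10] = -10.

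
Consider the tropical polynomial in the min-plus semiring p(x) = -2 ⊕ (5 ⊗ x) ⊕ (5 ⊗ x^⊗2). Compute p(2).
p(2) = -2

A tropical monomial a ⊗ x^⊗i evaluates to a + i · x. Evaluating each term at x = 2:
  Term 0 contributes -2 + 0 · 2 = -2
  Term 1 contributes 5 + 1 · 2 = 7
  Term 2 contributes 5 + 2 · 2 = 9
p(2) = ⊕ of these = min[-2, 7, 9] = -2.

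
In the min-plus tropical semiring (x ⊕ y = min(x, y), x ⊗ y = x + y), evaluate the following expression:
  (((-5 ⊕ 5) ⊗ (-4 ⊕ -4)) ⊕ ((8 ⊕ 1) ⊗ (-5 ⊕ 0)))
(((-5 ⊕ 5) ⊗ (-4 ⊕ -4)) ⊕ ((8 ⊕ 1) ⊗ (-5 ⊕ 0))) = -9

Expand innermost to outermost. Recall ⊕ takes the minimum of its arguments and ⊗ takes their sum. Working out the expression (((-5 ⊕ 5) ⊗ (-4 ⊕ -4)) ⊕ ((8 ⊕ 1) ⊗ (-5 ⊕ 0))) gives -9.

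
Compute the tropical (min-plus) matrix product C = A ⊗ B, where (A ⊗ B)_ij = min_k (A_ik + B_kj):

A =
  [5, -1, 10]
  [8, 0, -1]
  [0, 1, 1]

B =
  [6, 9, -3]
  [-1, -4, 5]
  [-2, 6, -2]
A ⊗ B =
  [-2, -5, 2]
  [-3, -4, -3]
  [-1, -3, -3]

Apply the min-plus product entry-by-entry:
  C[0][0] = min over k of (A[0][0] + B[0][0] = 5 + 6 = 11, A[0][1] + B[1][0] = -1 + -1 = -2, A[0][2] + B[2][0] = 10 + -2 = 8) = -2 (attained at k = 1)
  C[0][1] = min over k of (A[0][0] + B[0][1] = 5 + 9 = 14, A[0][1] + B[1][1] = -1 + -4 = -5, A[0][2] + B[2][1] = 10 + 6 = 16) = -5 (attained at k = 1)
  C[0][2] = min over k of (A[0][0] + B[0][2] = 5 + -3 = 2, A[0][1] + B[1][2] = -1 + 5 = 4, A[0][2] + B[2][2] = 10 + -2 = 8) = 2 (attained at k = 0)
  C[1][0] = min over k of (A[1][0] + B[0][0] = 8 + 6 = 14, A[1][1] + B[1][0] = 0 + -1 = -1, A[1][2] + B[2][0] = -1 + -2 = -3) = -3 (attained at k = 2)
  C[1][1] = min over k of (A[1][0] + B[0][1] = 8 + 9 = 17, A[1][1] + B[1][1] = 0 + -4 = -4, A[1][2] + B[2][1] = -1 + 6 = 5) = -4 (attained at k = 1)
  C[1][2] = min over k of (A[1][0] + B[0][2] = 8 + -3 = 5, A[1][1] + B[1][2] = 0 + 5 = 5, A[1][2] + B[2][2] = -1 + -2 = -3) = -3 (attained at k = 2)
  C[2][0] = min over k of (A[2][0] + B[0][0] = 0 + 6 = 6, A[2][1] + B[1][0] = 1 + -1 = 0, A[2][2] + B[2][0] = 1 + -2 = -1) = -1 (attained at k = 2)
  C[2][1] = min over k of (A[2][0] + B[0][1] = 0 + 9 = 9, A[2][1] + B[1][1] = 1 + -4 = -3, A[2][2] + B[2][1] = 1 + 6 = 7) = -3 (attained at k = 1)
  C[2][2] = min over k of (A[2][0] + B[0][2] = 0 + -3 = -3, A[2][1] + B[1][2] = 1 + 5 = 6, A[2][2] + B[2][2] = 1 + -2 = -1) = -3 (attained at k = 0)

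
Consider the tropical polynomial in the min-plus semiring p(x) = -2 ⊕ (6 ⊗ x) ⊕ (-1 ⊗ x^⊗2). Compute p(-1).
p(-1) = -3

A tropical monomial a ⊗ x^⊗i evaluates to a + i · x. Evaluating each term at x = -1:
  Term 0 contributes -2 + 0 · -1 = -2
  Term 1 contributes 6 + 1 · -1 = 5
  Term 2 contributes -1 + 2 · -1 = -3
p(-1) = ⊕ of these = min[-2, 5, -3] = -3.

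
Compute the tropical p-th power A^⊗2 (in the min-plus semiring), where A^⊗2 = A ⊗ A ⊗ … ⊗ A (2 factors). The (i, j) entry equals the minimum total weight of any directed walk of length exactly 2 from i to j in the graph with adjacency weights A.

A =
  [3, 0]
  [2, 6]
A^⊗2 =
  [2, 3]
  [5, 2]

Each entry (A^⊗2)_ij equals the minimum over all length-2 walks i = v_0 → v_1 → … → v_2 = j of Σ_t A[v_t][v_{t+1}]. For example, for (i, j) = (0, 1) we minimise over 2 possible intermediate vertex sequences; the minimum is 3, attained along the walk 0 → 0 → 1.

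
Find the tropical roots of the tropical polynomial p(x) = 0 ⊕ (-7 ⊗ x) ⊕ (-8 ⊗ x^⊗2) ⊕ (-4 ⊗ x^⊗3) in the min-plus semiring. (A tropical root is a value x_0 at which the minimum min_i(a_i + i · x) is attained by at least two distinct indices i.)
Roots: {-4, 1, 7}

Each tropical root is a break point of the lower envelope of the lines y = a_i + i · x (there are 4 lines, with slopes 0, 1, ..., 3). Only the lines that attain the minimum somewhere contribute to roots; other lines are dominated. Here the surviving (envelope) indices are i = 3, i = 2, i = 1, i = 0.
Intersections between consecutive envelope lines give the roots: for adjacent envelope indices i < j the intersection is x = (a_i − a_j) / (j − i). Reading off the sorted break points: {-4, 1, 7}.
Verification: at each break x_0, at least two indices attain the minimum of min_i(a_i + i · x_0).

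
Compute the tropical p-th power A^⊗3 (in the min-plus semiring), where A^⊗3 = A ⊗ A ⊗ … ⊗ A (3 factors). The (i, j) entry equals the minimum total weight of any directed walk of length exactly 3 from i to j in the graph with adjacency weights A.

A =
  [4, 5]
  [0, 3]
A^⊗3 =
  [8, 10]
  [5, 8]

Each entry (A^⊗3)_ij equals the minimum over all length-3 walks i = v_0 → v_1 → … → v_3 = j of Σ_t A[v_t][v_{t+1}]. For example, for (i, j) = (0, 1) we minimise over 4 possible intermediate vertex sequences; the minimum is 10, attained along the walk 0 → 1 → 0 → 1.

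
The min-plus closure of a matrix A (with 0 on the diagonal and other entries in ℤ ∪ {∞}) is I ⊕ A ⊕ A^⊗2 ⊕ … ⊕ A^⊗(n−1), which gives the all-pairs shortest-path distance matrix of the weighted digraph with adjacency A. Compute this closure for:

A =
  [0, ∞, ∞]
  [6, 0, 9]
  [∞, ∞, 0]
Closure =
  [0, ∞, ∞]
  [6, 0, 9]
  [∞, ∞, 0]

This is the Floyd-Warshall all-pairs shortest-path computation. For each intermediate vertex k = 0, 1, …, 2, update dist[i][j] ← min(dist[i][j], dist[i][k] + dist[k][j]). The final matrix gives, for each (i, j), the minimum total weight of any directed path from i to j (possibly empty when i = j).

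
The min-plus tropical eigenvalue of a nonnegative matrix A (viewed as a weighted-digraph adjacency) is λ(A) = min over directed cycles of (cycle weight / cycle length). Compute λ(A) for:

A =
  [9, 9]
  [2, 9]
λ(A) = 11/2

Enumerate directed cycles and compute their means (weight / length). Sample:
  cycle 0 → 0: weight = 9, length = 1, mean = 9/1 ≈ 9.000
  cycle 1 → 1: weight = 9, length = 1, mean = 9/1 ≈ 9.000
  cycle 0 → 1 → 0: weight = 11, length = 2, mean = 11/2 ≈ 5.500
  cycle 1 → 0 → 1: weight = 11, length = 2, mean = 11/2 ≈ 5.500
Minimum mean = 5.500, attained e.g. along the cycle 0 → 1 → 0 with weight 11 and length 2. So λ(A) = 11/2 = 11/2.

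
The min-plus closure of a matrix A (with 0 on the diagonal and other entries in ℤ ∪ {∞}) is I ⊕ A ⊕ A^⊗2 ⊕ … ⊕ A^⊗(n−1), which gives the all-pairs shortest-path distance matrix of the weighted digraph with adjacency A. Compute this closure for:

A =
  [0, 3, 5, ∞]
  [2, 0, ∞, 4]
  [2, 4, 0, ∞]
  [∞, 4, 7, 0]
Closure =
  [0, 3, 5, 7]
  [2, 0, 7, 4]
  [2, 4, 0, 8]
  [6, 4, 7, 0]

This is the Floyd-Warshall all-pairs shortest-path computation. For each intermediate vertex k = 0, 1, …, 3, update dist[i][j] ← min(dist[i][j], dist[i][k] + dist[k][j]). The final matrix gives, for each (i, j), the minimum total weight of any directed path from i to j (possibly empty when i = j).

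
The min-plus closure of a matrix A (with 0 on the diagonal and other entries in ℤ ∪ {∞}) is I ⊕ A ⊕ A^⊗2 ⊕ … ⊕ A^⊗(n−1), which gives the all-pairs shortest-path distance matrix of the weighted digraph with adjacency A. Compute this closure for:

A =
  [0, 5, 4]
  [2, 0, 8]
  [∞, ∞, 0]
Closure =
  [0, 5, 4]
  [2, 0, 6]
  [∞, ∞, 0]

This is the Floyd-Warshall all-pairs shortest-path computation. For each intermediate vertex k = 0, 1, …, 2, update dist[i][j] ← min(dist[i][j], dist[i][k] + dist[k][j]). The final matrix gives, for each (i, j), the minimum total weight of any directed path from i to j (possibly empty when i = j).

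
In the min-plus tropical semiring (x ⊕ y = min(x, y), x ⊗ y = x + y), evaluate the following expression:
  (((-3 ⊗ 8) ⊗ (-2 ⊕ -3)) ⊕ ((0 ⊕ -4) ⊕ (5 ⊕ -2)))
(((-3 ⊗ 8) ⊗ (-2 ⊕ -3)) ⊕ ((0 ⊕ -4) ⊕ (5 ⊕ -2))) = -4

Expand innermost to outermost. Recall ⊕ takes the minimum of its arguments and ⊗ takes their sum. Working out the expression (((-3 ⊗ 8) ⊗ (-2 ⊕ -3)) ⊕ ((0 ⊕ -4) ⊕ (5 ⊕ -2))) gives -4.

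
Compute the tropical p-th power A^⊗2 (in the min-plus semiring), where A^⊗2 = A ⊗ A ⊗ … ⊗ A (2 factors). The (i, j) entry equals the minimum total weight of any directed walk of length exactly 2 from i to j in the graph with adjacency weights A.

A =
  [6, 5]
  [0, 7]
A^⊗2 =
  [5, 11]
  [6, 5]

Each entry (A^⊗2)_ij equals the minimum over all length-2 walks i = v_0 → v_1 → … → v_2 = j of Σ_t A[v_t][v_{t+1}]. For example, for (i, j) = (0, 1) we minimise over 2 possible intermediate vertex sequences; the minimum is 11, attained along the walk 0 → 0 → 1.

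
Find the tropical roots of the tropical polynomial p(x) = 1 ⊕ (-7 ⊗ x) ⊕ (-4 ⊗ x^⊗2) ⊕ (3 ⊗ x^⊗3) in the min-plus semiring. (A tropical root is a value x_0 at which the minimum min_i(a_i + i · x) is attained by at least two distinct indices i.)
Roots: {-7, -3, 8}

Each tropical root is a break point of the lower envelope of the lines y = a_i + i · x (there are 4 lines, with slopes 0, 1, ..., 3). Only the lines that attain the minimum somewhere contribute to roots; other lines are dominated. Here the surviving (envelope) indices are i = 3, i = 2, i = 1, i = 0.
Intersections between consecutive envelope lines give the roots: for adjacent envelope indices i < j the intersection is x = (a_i − a_j) / (j − i). Reading off the sorted break points: {-7, -3, 8}.
Verification: at each break x_0, at least two indices attain the minimum of min_i(a_i + i · x_0).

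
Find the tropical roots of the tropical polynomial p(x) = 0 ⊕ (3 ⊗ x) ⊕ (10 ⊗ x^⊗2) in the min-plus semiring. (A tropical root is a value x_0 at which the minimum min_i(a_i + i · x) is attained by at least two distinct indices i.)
Roots: {-7, -3}

Each tropical root is a break point of the lower envelope of the lines y = a_i + i · x (there are 3 lines, with slopes 0, 1, ..., 2). Only the lines that attain the minimum somewhere contribute to roots; other lines are dominated. Here the surviving (envelope) indices are i = 2, i = 1, i = 0.
Intersections between consecutive envelope lines give the roots: for adjacent envelope indices i < j the intersection is x = (a_i − a_j) / (j − i). Reading off the sorted break points: {-7, -3}.
Verification: at each break x_0, at least two indices attain the minimum of min_i(a_i + i · x_0).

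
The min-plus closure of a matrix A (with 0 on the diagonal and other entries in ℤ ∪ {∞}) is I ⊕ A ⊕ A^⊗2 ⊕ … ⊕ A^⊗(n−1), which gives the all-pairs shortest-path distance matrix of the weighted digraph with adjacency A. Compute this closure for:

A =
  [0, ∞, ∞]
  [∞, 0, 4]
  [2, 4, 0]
Closure =
  [0, ∞, ∞]
  [6, 0, 4]
  [2, 4, 0]

This is the Floyd-Warshall all-pairs shortest-path computation. For each intermediate vertex k = 0, 1, …, 2, update dist[i][j] ← min(dist[i][j], dist[i][k] + dist[k][j]). The final matrix gives, for each (i, j), the minimum total weight of any directed path from i to j (possibly empty when i = j).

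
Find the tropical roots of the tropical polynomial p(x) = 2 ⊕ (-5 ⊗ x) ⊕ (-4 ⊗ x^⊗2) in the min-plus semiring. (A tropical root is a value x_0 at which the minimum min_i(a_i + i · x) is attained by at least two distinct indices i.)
Roots: {-1, 7}

Each tropical root is a break point of the lower envelope of the lines y = a_i + i · x (there are 3 lines, with slopes 0, 1, ..., 2). Only the lines that attain the minimum somewhere contribute to roots; other lines are dominated. Here the surviving (envelope) indices are i = 2, i = 1, i = 0.
Intersections between consecutive envelope lines give the roots: for adjacent envelope indices i < j the intersection is x = (a_i − a_j) / (j − i). Reading off the sorted break points: {-1, 7}.
Verification: at each break x_0, at least two indices attain the minimum of min_i(a_i + i · x_0).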